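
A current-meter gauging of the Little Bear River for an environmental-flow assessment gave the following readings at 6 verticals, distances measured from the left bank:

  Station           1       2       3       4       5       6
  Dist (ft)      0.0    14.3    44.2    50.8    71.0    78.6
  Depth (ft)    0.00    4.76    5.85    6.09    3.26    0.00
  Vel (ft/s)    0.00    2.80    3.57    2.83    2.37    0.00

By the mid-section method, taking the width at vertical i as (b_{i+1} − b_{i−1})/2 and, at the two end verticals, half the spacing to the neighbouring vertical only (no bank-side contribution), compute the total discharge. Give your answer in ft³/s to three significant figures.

w_2 = (44.2 − 0.0)/2 = 22.1 ft; q_2 = 2.80 × 4.76 × 22.1 = 294.5 ft³/s
w_3 = (50.8 − 14.3)/2 = 18.25 ft; q_3 = 3.57 × 5.85 × 18.25 = 381.1 ft³/s
w_4 = (71.0 − 44.2)/2 = 13.4 ft; q_4 = 2.83 × 6.09 × 13.4 = 230.9 ft³/s
w_5 = (78.6 − 50.8)/2 = 13.9 ft; q_5 = 2.37 × 3.26 × 13.9 = 107.4 ft³/s
Stations 1, 6 contribute zero (depth or velocity is 0).
Q = Σ qᵢ = 1014 ft³/s

1010 ft³/s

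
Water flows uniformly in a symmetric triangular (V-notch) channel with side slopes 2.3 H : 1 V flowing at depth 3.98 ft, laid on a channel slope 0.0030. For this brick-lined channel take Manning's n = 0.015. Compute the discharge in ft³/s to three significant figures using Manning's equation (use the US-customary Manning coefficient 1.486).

A = z·y² = 2.3×3.98² = 36.43 ft²
P = 2y√(1+z²) = 2×3.98×√(1+2.3²) = 19.96 ft
R = A/P = 36.43/19.96 = 1.825 ft
Q = (1.486/n)·A·R^(2/3)·S^(1/2) = (1.486/0.015) × 36.43 × 1.825^(2/3) × 0.0030^(1/2) = 295.2 ft³/s

295 ft³/s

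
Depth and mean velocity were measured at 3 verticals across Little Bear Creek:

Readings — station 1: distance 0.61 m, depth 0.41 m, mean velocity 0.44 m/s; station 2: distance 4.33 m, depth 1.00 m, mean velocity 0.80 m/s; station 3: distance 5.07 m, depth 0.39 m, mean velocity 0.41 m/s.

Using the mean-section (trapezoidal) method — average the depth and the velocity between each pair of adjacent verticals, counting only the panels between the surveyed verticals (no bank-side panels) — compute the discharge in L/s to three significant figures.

Panel 1-2: Δb = 3.72 m, d̄ = (0.41+1.00)/2 = 0.705, v̄ = (0.44+0.80)/2 = 0.62 → q = 3.72×0.705×0.62 = 1.626 m³/s
Panel 2-3: Δb = 0.74 m, d̄ = (1.00+0.39)/2 = 0.695, v̄ = (0.80+0.41)/2 = 0.605 → q = 0.74×0.695×0.605 = 0.3112 m³/s
Q = Σ q = 1.937 m³/s
= 1.937 × 1000 = 1937 L/s

1940 L/s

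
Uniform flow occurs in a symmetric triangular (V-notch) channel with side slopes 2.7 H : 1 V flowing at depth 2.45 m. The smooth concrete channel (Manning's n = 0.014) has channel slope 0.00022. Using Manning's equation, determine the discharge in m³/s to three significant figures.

18.8 m³/s

A = z·y² = 2.7×2.45² = 16.21 m²
P = 2y√(1+z²) = 2×2.45×√(1+2.7²) = 14.11 m
R = A/P = 16.21/14.11 = 1.149 m
Q = (1/n)·A·R^(2/3)·S^(1/2) = (1/0.014) × 16.21 × 1.149^(2/3) × 0.00022^(1/2) = 18.83 m³/s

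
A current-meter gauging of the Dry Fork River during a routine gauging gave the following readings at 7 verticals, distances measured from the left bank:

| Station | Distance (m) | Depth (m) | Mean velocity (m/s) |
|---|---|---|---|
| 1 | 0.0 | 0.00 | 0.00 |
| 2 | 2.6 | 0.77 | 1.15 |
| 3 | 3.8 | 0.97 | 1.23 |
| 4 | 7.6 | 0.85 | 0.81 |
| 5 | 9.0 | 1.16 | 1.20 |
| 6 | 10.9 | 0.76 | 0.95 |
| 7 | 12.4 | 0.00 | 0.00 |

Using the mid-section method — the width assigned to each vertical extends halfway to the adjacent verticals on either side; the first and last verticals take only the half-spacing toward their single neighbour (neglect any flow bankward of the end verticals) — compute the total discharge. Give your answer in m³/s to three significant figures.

9.98 m³/s

w_2 = (3.8 − 0.0)/2 = 1.9 m; q_2 = 1.15 × 0.77 × 1.9 = 1.682 m³/s
w_3 = (7.6 − 2.6)/2 = 2.5 m; q_3 = 1.23 × 0.97 × 2.5 = 2.983 m³/s
w_4 = (9.0 − 3.8)/2 = 2.6 m; q_4 = 0.81 × 0.85 × 2.6 = 1.790 m³/s
w_5 = (10.9 − 7.6)/2 = 1.65 m; q_5 = 1.20 × 1.16 × 1.65 = 2.297 m³/s
w_6 = (12.4 − 9.0)/2 = 1.7 m; q_6 = 0.95 × 0.76 × 1.7 = 1.227 m³/s
Stations 1, 7 contribute zero (depth or velocity is 0).
Q = Σ qᵢ = 9.980 m³/s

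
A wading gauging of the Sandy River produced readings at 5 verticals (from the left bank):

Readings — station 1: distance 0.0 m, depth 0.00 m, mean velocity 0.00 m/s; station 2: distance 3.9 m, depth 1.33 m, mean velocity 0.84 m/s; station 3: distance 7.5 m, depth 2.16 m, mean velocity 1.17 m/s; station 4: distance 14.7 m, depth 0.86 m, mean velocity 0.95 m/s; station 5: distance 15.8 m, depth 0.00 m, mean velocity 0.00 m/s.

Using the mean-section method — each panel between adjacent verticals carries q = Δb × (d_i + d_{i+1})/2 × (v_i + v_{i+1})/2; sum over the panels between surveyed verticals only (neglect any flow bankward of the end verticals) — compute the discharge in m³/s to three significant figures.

19.2 m³/s

Panel 1-2: Δb = 3.9 m, d̄ = (0.00+1.33)/2 = 0.665, v̄ = (0.00+0.84)/2 = 0.42 → q = 3.9×0.665×0.42 = 1.089 m³/s
Panel 2-3: Δb = 3.6 m, d̄ = (1.33+2.16)/2 = 1.745, v̄ = (0.84+1.17)/2 = 1.005 → q = 3.6×1.745×1.005 = 6.313 m³/s
Panel 3-4: Δb = 7.2 m, d̄ = (2.16+0.86)/2 = 1.51, v̄ = (1.17+0.95)/2 = 1.06 → q = 7.2×1.51×1.06 = 11.52 m³/s
Panel 4-5: Δb = 1.1 m, d̄ = (0.86+0.00)/2 = 0.43, v̄ = (0.95+0.00)/2 = 0.475 → q = 1.1×0.43×0.475 = 0.2247 m³/s
Q = Σ q = 19.15 m³/s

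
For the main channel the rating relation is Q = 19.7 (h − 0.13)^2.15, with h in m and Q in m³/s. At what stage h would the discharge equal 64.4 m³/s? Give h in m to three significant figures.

h − h₀ = (Q/C)^(1/b) = (64.4/19.7)^(1/2.15) = 1.735 m
h = 0.13 + 1.735 = 1.865 m

1.86 m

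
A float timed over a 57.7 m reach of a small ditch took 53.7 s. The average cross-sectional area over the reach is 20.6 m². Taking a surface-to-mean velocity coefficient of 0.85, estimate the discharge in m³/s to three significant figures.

18.8 m³/s

v_surface = L / t̄ = 57.7 / 53.7 = 1.074 m/s
v_mean = 0.85 × 1.074 = 0.9133 m/s
Q = A × v_mean = 20.6 × 0.9133 = 18.81 m³/s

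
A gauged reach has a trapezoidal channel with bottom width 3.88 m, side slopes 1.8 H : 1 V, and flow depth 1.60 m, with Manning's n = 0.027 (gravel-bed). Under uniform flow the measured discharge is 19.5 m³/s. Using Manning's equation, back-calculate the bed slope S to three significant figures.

0.00227

A = (b + z·y)·y = (3.88 + 1.8×1.60)×1.60 = 10.82 m²
P = b + 2y√(1+z²) = 3.88 + 2×1.60×√(1+1.8²) = 10.47 m
R = A/P = 10.82/10.47 = 1.033 m
S = (Q·n / (1·A·R^(2/3)))² = (19.5×0.027 / (1×10.82×1.022))² = 0.002269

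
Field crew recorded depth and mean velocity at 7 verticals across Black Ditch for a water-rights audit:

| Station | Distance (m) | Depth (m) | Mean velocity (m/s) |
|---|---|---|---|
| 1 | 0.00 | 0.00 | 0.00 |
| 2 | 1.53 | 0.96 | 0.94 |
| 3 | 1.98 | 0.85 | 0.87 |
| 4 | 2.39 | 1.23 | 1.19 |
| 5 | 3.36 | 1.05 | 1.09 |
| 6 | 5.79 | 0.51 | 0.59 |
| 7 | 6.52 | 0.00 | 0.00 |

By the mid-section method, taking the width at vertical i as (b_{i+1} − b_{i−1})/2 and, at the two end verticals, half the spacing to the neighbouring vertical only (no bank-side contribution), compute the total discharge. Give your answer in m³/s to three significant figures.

w_2 = (1.98 − 0.00)/2 = 0.99 m; q_2 = 0.94 × 0.96 × 0.99 = 0.8934 m³/s
w_3 = (2.39 − 1.53)/2 = 0.43 m; q_3 = 0.87 × 0.85 × 0.43 = 0.3180 m³/s
w_4 = (3.36 − 1.98)/2 = 0.69 m; q_4 = 1.19 × 1.23 × 0.69 = 1.010 m³/s
w_5 = (5.79 − 2.39)/2 = 1.7 m; q_5 = 1.09 × 1.05 × 1.7 = 1.946 m³/s
w_6 = (6.52 − 3.36)/2 = 1.58 m; q_6 = 0.59 × 0.51 × 1.58 = 0.4754 m³/s
Stations 1, 7 contribute zero (depth or velocity is 0).
Q = Σ qᵢ = 4.642 m³/s

4.64 m³/s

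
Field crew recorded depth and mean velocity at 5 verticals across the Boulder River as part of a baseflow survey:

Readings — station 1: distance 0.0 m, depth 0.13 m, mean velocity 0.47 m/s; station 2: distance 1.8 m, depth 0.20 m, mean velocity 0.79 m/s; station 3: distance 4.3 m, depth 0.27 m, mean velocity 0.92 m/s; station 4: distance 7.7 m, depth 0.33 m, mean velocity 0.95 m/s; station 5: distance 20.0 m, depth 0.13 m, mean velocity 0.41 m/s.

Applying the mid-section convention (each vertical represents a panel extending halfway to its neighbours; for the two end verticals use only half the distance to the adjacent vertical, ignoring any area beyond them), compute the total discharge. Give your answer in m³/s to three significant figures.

3.92 m³/s

w_1 = (1.8 − 0.0)/2 = 0.9 m; q_1 = 0.47 × 0.13 × 0.9 = 0.05499 m³/s
w_2 = (4.3 − 0.0)/2 = 2.15 m; q_2 = 0.79 × 0.20 × 2.15 = 0.3397 m³/s
w_3 = (7.7 − 1.8)/2 = 2.95 m; q_3 = 0.92 × 0.27 × 2.95 = 0.7328 m³/s
w_4 = (20.0 − 4.3)/2 = 7.85 m; q_4 = 0.95 × 0.33 × 7.85 = 2.461 m³/s
w_5 = (20.0 − 7.7)/2 = 6.15 m; q_5 = 0.41 × 0.13 × 6.15 = 0.3278 m³/s
Q = Σ qᵢ = 3.916 m³/s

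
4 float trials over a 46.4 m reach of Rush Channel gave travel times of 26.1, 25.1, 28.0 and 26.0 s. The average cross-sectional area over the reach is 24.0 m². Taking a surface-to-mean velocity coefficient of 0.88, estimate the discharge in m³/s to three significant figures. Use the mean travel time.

t̄ = (26.1 + 25.1 + 28.0 + 26.0) / 4 = 26.3 s
v_surface = L / t̄ = 46.4 / 26.3 = 1.764 m/s
v_mean = 0.88 × 1.764 = 1.553 m/s
Q = A × v_mean = 24.0 × 1.553 = 37.26 m³/s

37.3 m³/s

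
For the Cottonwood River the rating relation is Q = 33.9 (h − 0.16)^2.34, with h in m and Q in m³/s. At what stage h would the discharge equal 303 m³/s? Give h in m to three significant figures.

2.71 m

h − h₀ = (Q/C)^(1/b) = (303/33.9)^(1/2.34) = 2.550 m
h = 0.16 + 2.550 = 2.710 m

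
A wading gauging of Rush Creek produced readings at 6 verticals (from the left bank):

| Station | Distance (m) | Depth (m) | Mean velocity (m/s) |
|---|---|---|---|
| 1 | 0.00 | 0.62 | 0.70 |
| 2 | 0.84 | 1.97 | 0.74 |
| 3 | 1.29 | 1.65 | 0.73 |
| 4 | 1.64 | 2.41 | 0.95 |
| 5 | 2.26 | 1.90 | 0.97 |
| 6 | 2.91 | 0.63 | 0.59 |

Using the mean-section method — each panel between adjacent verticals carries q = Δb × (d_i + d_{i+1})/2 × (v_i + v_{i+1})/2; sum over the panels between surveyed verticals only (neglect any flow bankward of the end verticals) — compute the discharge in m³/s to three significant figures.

Panel 1-2: Δb = 0.84 m, d̄ = (0.62+1.97)/2 = 1.295, v̄ = (0.70+0.74)/2 = 0.72 → q = 0.84×1.295×0.72 = 0.7832 m³/s
Panel 2-3: Δb = 0.45 m, d̄ = (1.97+1.65)/2 = 1.81, v̄ = (0.74+0.73)/2 = 0.735 → q = 0.45×1.81×0.735 = 0.5987 m³/s
Panel 3-4: Δb = 0.35 m, d̄ = (1.65+2.41)/2 = 2.03, v̄ = (0.73+0.95)/2 = 0.84 → q = 0.35×2.03×0.84 = 0.5968 m³/s
Panel 4-5: Δb = 0.62 m, d̄ = (2.41+1.90)/2 = 2.155, v̄ = (0.95+0.97)/2 = 0.96 → q = 0.62×2.155×0.96 = 1.283 m³/s
Panel 5-6: Δb = 0.65 m, d̄ = (1.90+0.63)/2 = 1.265, v̄ = (0.97+0.59)/2 = 0.78 → q = 0.65×1.265×0.78 = 0.6414 m³/s
Q = Σ q = 3.903 m³/s

3.90 m³/s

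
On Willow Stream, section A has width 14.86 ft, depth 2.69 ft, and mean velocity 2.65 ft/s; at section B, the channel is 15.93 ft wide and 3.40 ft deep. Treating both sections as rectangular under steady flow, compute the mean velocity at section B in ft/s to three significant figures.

Q = A₁V₁ = (14.86×2.69) × 2.65 = 105.9 ft³/s
A₂ = 15.93 × 3.40 = 54.16 ft²
V₂ = Q/A₂ = 105.9/54.16 = 1.956 ft/s

1.96 ft/s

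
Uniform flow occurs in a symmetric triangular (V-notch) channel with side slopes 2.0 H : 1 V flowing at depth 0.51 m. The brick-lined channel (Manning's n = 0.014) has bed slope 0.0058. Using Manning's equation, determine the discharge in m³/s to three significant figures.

1.06 m³/s

A = z·y² = 2.0×0.51² = 0.5202 m²
P = 2y√(1+z²) = 2×0.51×√(1+2.0²) = 2.281 m
R = A/P = 0.5202/2.281 = 0.2281 m
Q = (1/n)·A·R^(2/3)·S^(1/2) = (1/0.014) × 0.5202 × 0.2281^(2/3) × 0.0058^(1/2) = 1.056 m³/s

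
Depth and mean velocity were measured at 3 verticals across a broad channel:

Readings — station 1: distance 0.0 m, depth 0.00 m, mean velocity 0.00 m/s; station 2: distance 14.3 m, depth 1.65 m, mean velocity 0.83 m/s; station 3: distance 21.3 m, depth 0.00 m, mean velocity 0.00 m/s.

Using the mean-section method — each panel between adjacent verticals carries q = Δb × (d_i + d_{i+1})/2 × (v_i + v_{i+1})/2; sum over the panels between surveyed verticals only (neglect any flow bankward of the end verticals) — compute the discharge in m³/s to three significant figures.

7.29 m³/s

Panel 1-2: Δb = 14.3 m, d̄ = (0.00+1.65)/2 = 0.825, v̄ = (0.00+0.83)/2 = 0.415 → q = 14.3×0.825×0.415 = 4.896 m³/s
Panel 2-3: Δb = 7 m, d̄ = (1.65+0.00)/2 = 0.825, v̄ = (0.83+0.00)/2 = 0.415 → q = 7×0.825×0.415 = 2.397 m³/s
Q = Σ q = 7.293 m³/s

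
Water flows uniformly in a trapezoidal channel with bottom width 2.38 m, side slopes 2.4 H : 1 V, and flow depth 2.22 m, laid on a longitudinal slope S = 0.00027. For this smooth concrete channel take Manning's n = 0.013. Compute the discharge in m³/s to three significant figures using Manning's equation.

24.8 m³/s

A = (b + z·y)·y = (2.38 + 2.4×2.22)×2.22 = 17.11 m²
P = b + 2y√(1+z²) = 2.38 + 2×2.22×√(1+2.4²) = 13.92 m
R = A/P = 17.11/13.92 = 1.229 m
Q = (1/n)·A·R^(2/3)·S^(1/2) = (1/0.013) × 17.11 × 1.229^(2/3) × 0.00027^(1/2) = 24.82 m³/s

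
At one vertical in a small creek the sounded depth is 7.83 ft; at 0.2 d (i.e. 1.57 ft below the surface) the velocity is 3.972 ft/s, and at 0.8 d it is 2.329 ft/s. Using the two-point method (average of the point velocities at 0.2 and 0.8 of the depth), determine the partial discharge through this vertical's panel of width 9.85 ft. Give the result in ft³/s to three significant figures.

v̄ = (3.972 + 2.329) / 2 = 3.151 ft/s
q = v̄ × d × w = 3.151 × 7.83 × 9.85 = 243.0 ft³/s

243 ft³/s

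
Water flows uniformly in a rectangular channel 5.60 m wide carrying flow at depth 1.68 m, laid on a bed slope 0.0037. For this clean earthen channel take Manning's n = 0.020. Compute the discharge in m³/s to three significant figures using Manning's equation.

A = b·y = 5.60 × 1.68 = 9.408 m²
P = b + 2y = 5.60 + 2×1.68 = 8.960 m
R = A/P = 9.408/8.960 = 1.050 m
Q = (1/n)·A·R^(2/3)·S^(1/2) = (1/0.020) × 9.408 × 1.050^(2/3) × 0.0037^(1/2) = 29.56 m³/s

29.6 m³/s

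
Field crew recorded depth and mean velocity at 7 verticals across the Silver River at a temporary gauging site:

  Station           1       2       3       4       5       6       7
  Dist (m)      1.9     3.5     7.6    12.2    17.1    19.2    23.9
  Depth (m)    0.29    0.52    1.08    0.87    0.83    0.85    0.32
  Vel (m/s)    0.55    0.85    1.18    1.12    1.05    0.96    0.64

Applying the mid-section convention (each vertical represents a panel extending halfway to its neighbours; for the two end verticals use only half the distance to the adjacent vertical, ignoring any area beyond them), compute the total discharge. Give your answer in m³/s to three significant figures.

w_1 = (3.5 − 1.9)/2 = 0.8 m; q_1 = 0.55 × 0.29 × 0.8 = 0.1276 m³/s
w_2 = (7.6 − 1.9)/2 = 2.85 m; q_2 = 0.85 × 0.52 × 2.85 = 1.260 m³/s
w_3 = (12.2 − 3.5)/2 = 4.35 m; q_3 = 1.18 × 1.08 × 4.35 = 5.544 m³/s
w_4 = (17.1 − 7.6)/2 = 4.75 m; q_4 = 1.12 × 0.87 × 4.75 = 4.628 m³/s
w_5 = (19.2 − 12.2)/2 = 3.5 m; q_5 = 1.05 × 0.83 × 3.5 = 3.050 m³/s
w_6 = (23.9 − 17.1)/2 = 3.4 m; q_6 = 0.96 × 0.85 × 3.4 = 2.774 m³/s
w_7 = (23.9 − 19.2)/2 = 2.35 m; q_7 = 0.64 × 0.32 × 2.35 = 0.4813 m³/s
Q = Σ qᵢ = 17.87 m³/s

17.9 m³/s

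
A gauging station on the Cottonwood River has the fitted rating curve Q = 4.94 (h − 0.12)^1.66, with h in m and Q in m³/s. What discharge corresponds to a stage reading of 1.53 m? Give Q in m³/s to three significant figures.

Q = 4.94 × (1.53 − 0.12)^1.66 = 4.94 × 1.41^1.66 = 8.738 m³/s

8.74 m³/s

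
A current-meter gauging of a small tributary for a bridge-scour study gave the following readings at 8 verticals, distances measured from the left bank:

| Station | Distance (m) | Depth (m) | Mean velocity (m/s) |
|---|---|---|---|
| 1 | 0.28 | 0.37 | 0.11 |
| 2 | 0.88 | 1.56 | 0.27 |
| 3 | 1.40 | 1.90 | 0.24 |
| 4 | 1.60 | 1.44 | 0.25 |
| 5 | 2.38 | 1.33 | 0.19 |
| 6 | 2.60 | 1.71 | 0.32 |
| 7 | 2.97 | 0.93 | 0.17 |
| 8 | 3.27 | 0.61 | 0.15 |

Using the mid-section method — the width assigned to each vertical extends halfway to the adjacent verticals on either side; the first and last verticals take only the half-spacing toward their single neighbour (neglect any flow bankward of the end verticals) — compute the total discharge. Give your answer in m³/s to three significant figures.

w_1 = (0.88 − 0.28)/2 = 0.3 m; q_1 = 0.11 × 0.37 × 0.3 = 0.01221 m³/s
w_2 = (1.40 − 0.28)/2 = 0.56 m; q_2 = 0.27 × 1.56 × 0.56 = 0.2359 m³/s
w_3 = (1.60 − 0.88)/2 = 0.36 m; q_3 = 0.24 × 1.90 × 0.36 = 0.1642 m³/s
w_4 = (2.38 − 1.40)/2 = 0.49 m; q_4 = 0.25 × 1.44 × 0.49 = 0.1764 m³/s
w_5 = (2.60 − 1.60)/2 = 0.5 m; q_5 = 0.19 × 1.33 × 0.5 = 0.1264 m³/s
w_6 = (2.97 − 2.38)/2 = 0.295 m; q_6 = 0.32 × 1.71 × 0.295 = 0.1614 m³/s
w_7 = (3.27 − 2.60)/2 = 0.335 m; q_7 = 0.17 × 0.93 × 0.335 = 0.05296 m³/s
w_8 = (3.27 − 2.97)/2 = 0.15 m; q_8 = 0.15 × 0.61 × 0.15 = 0.01373 m³/s
Q = Σ qᵢ = 0.9431 m³/s

0.943 m³/s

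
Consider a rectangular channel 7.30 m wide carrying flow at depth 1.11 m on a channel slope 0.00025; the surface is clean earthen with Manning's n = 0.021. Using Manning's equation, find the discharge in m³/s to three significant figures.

A = b·y = 7.30 × 1.11 = 8.103 m²
P = b + 2y = 7.30 + 2×1.11 = 9.520 m
R = A/P = 8.103/9.520 = 0.8512 m
Q = (1/n)·A·R^(2/3)·S^(1/2) = (1/0.021) × 8.103 × 0.8512^(2/3) × 0.00025^(1/2) = 5.479 m³/s

5.48 m³/s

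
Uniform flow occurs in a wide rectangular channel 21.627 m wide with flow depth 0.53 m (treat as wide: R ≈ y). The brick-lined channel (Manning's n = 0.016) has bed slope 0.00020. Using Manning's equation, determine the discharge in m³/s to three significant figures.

A = b·y = 21.627 × 0.53 = 11.46 m²
Wide channel: R ≈ y = 0.53 m
Q = (1/n)·A·R^(2/3)·S^(1/2) = (1/0.016) × 11.46 × 0.5300^(2/3) × 0.00020^(1/2) = 6.635 m³/s

6.64 m³/s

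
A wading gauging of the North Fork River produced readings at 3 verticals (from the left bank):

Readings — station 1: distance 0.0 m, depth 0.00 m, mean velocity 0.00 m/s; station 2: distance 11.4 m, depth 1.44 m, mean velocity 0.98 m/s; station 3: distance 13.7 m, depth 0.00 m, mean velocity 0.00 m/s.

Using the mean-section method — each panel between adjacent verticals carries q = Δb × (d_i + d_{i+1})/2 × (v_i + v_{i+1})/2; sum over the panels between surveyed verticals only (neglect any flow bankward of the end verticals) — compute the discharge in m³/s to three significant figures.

4.83 m³/s

Panel 1-2: Δb = 11.4 m, d̄ = (0.00+1.44)/2 = 0.72, v̄ = (0.00+0.98)/2 = 0.49 → q = 11.4×0.72×0.49 = 4.022 m³/s
Panel 2-3: Δb = 2.3 m, d̄ = (1.44+0.00)/2 = 0.72, v̄ = (0.98+0.00)/2 = 0.49 → q = 2.3×0.72×0.49 = 0.8114 m³/s
Q = Σ q = 4.833 m³/s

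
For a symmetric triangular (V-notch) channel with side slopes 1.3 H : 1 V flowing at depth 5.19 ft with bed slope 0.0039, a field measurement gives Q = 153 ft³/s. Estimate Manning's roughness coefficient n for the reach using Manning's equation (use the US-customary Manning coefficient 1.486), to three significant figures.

0.0344

A = z·y² = 1.3×5.19² = 35.02 ft²
P = 2y√(1+z²) = 2×5.19×√(1+1.3²) = 17.02 ft
R = A/P = 35.02/17.02 = 2.057 ft
n = (1.486/Q)·A·R^(2/3)·S^(1/2) = (1.486/153) × 35.02 × 1.617 × 0.06245 = 0.03435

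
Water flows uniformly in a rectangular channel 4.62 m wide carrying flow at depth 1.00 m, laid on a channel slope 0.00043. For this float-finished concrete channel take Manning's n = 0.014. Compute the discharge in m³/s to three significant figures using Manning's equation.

A = b·y = 4.62 × 1.00 = 4.620 m²
P = b + 2y = 4.62 + 2×1.00 = 6.620 m
R = A/P = 4.620/6.620 = 0.6979 m
Q = (1/n)·A·R^(2/3)·S^(1/2) = (1/0.014) × 4.620 × 0.6979^(2/3) × 0.00043^(1/2) = 5.384 m³/s

5.38 m³/s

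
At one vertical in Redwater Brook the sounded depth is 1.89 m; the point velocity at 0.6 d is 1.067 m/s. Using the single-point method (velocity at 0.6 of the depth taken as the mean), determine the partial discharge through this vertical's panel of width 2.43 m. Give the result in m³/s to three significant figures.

4.90 m³/s

v̄ = v₀.₆ = 1.067 m/s
q = v̄ × d × w = 1.067 × 1.89 × 2.43 = 4.900 m³/s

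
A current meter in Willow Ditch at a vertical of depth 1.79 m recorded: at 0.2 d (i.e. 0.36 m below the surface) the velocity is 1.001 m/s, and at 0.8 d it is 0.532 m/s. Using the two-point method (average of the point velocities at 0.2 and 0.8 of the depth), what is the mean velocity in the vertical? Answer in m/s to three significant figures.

0.767 m/s

v̄ = (1.001 + 0.532) / 2 = 0.7665 m/s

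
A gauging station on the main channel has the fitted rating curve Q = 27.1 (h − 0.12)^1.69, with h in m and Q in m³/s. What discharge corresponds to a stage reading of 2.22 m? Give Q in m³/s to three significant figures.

95.0 m³/s

Q = 27.1 × (2.22 − 0.12)^1.69 = 27.1 × 2.1^1.69 = 94.96 m³/s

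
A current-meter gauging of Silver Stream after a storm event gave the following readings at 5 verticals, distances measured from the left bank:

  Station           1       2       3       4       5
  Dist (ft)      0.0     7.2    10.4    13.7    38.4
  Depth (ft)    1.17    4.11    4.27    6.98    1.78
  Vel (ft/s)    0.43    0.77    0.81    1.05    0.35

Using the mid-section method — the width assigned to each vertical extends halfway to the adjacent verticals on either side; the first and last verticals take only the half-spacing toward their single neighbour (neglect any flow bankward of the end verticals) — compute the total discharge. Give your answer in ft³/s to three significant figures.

w_1 = (7.2 − 0.0)/2 = 3.6 ft; q_1 = 0.43 × 1.17 × 3.6 = 1.811 ft³/s
w_2 = (10.4 − 0.0)/2 = 5.2 ft; q_2 = 0.77 × 4.11 × 5.2 = 16.46 ft³/s
w_3 = (13.7 − 7.2)/2 = 3.25 ft; q_3 = 0.81 × 4.27 × 3.25 = 11.24 ft³/s
w_4 = (38.4 − 10.4)/2 = 14 ft; q_4 = 1.05 × 6.98 × 14 = 102.6 ft³/s
w_5 = (38.4 − 13.7)/2 = 12.35 ft; q_5 = 0.35 × 1.78 × 12.35 = 7.694 ft³/s
Q = Σ qᵢ = 139.8 ft³/s

140 ft³/s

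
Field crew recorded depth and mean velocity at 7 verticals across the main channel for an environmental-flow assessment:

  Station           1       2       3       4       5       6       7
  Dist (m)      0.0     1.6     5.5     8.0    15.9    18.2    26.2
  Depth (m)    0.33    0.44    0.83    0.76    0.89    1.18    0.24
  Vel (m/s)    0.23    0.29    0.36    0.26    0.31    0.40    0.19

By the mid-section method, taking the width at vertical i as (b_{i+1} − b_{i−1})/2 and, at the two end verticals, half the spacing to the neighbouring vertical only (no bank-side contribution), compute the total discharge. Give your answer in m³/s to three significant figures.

w_1 = (1.6 − 0.0)/2 = 0.8 m; q_1 = 0.23 × 0.33 × 0.8 = 0.06072 m³/s
w_2 = (5.5 − 0.0)/2 = 2.75 m; q_2 = 0.29 × 0.44 × 2.75 = 0.3509 m³/s
w_3 = (8.0 − 1.6)/2 = 3.2 m; q_3 = 0.36 × 0.83 × 3.2 = 0.9562 m³/s
w_4 = (15.9 − 5.5)/2 = 5.2 m; q_4 = 0.26 × 0.76 × 5.2 = 1.028 m³/s
w_5 = (18.2 − 8.0)/2 = 5.1 m; q_5 = 0.31 × 0.89 × 5.1 = 1.407 m³/s
w_6 = (26.2 − 15.9)/2 = 5.15 m; q_6 = 0.40 × 1.18 × 5.15 = 2.431 m³/s
w_7 = (26.2 − 18.2)/2 = 4 m; q_7 = 0.19 × 0.24 × 4 = 0.1824 m³/s
Q = Σ qᵢ = 6.416 m³/s

6.42 m³/s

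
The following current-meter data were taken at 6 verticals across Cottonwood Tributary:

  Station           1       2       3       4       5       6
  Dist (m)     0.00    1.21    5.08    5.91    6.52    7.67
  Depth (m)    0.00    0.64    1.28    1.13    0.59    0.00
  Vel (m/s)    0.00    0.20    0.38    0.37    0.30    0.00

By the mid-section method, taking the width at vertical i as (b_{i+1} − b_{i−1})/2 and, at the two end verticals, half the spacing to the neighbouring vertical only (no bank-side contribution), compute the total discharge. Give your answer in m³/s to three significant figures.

w_2 = (5.08 − 0.00)/2 = 2.54 m; q_2 = 0.20 × 0.64 × 2.54 = 0.3251 m³/s
w_3 = (5.91 − 1.21)/2 = 2.35 m; q_3 = 0.38 × 1.28 × 2.35 = 1.143 m³/s
w_4 = (6.52 − 5.08)/2 = 0.72 m; q_4 = 0.37 × 1.13 × 0.72 = 0.3010 m³/s
w_5 = (7.67 − 5.91)/2 = 0.88 m; q_5 = 0.30 × 0.59 × 0.88 = 0.1558 m³/s
Stations 1, 6 contribute zero (depth or velocity is 0).
Q = Σ qᵢ = 1.925 m³/s

1.92 m³/s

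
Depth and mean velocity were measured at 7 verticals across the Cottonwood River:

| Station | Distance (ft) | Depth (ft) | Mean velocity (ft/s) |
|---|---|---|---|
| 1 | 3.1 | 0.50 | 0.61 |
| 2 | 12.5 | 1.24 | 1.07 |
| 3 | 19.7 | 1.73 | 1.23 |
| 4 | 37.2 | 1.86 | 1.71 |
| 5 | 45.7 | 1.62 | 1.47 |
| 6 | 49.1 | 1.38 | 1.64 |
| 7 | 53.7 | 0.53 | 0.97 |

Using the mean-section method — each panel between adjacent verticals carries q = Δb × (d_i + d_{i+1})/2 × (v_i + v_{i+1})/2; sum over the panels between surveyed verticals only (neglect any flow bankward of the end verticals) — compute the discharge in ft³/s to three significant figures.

Panel 1-2: Δb = 9.4 ft, d̄ = (0.50+1.24)/2 = 0.87, v̄ = (0.61+1.07)/2 = 0.84 → q = 9.4×0.87×0.84 = 6.870 ft³/s
Panel 2-3: Δb = 7.2 ft, d̄ = (1.24+1.73)/2 = 1.485, v̄ = (1.07+1.23)/2 = 1.15 → q = 7.2×1.485×1.15 = 12.30 ft³/s
Panel 3-4: Δb = 17.5 ft, d̄ = (1.73+1.86)/2 = 1.795, v̄ = (1.23+1.71)/2 = 1.47 → q = 17.5×1.795×1.47 = 46.18 ft³/s
Panel 4-5: Δb = 8.5 ft, d̄ = (1.86+1.62)/2 = 1.74, v̄ = (1.71+1.47)/2 = 1.59 → q = 8.5×1.74×1.59 = 23.52 ft³/s
Panel 5-6: Δb = 3.4 ft, d̄ = (1.62+1.38)/2 = 1.5, v̄ = (1.47+1.64)/2 = 1.555 → q = 3.4×1.5×1.555 = 7.931 ft³/s
Panel 6-7: Δb = 4.6 ft, d̄ = (1.38+0.53)/2 = 0.955, v̄ = (1.64+0.97)/2 = 1.305 → q = 4.6×0.955×1.305 = 5.733 ft³/s
Q = Σ q = 102.5 ft³/s

103 ft³/s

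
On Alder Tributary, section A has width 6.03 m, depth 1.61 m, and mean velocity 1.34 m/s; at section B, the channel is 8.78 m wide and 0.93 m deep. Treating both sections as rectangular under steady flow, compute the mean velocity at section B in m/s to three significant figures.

Q = A₁V₁ = (6.03×1.61) × 1.34 = 13.01 m³/s
A₂ = 8.78 × 0.93 = 8.165 m²
V₂ = Q/A₂ = 13.01/8.165 = 1.593 m/s

1.59 m/s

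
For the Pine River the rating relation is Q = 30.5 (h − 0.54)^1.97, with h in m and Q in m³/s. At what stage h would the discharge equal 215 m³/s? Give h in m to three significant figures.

3.23 m

h − h₀ = (Q/C)^(1/b) = (215/30.5)^(1/1.97) = 2.695 m
h = 0.54 + 2.695 = 3.235 m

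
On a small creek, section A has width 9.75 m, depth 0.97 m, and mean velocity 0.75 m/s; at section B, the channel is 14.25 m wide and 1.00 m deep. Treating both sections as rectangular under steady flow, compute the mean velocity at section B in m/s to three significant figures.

Q = A₁V₁ = (9.75×0.97) × 0.75 = 7.093 m³/s
A₂ = 14.25 × 1.00 = 14.25 m²
V₂ = Q/A₂ = 7.093/14.25 = 0.4978 m/s

0.498 m/s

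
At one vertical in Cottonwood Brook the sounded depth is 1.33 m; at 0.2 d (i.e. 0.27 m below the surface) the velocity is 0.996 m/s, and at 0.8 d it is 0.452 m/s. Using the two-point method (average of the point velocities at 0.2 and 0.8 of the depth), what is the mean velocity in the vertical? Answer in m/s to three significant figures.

0.724 m/s

v̄ = (0.996 + 0.452) / 2 = 0.7240 m/s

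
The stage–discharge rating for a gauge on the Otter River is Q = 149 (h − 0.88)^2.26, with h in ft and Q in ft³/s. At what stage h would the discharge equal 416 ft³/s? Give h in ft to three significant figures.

2.46 ft

h − h₀ = (Q/C)^(1/b) = (416/149)^(1/2.26) = 1.575 ft
h = 0.88 + 1.575 = 2.455 ft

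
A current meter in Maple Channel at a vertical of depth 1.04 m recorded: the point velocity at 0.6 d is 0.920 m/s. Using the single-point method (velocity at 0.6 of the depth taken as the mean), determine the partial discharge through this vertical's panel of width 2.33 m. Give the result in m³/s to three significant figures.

2.23 m³/s

v̄ = v₀.₆ = 0.920 m/s
q = v̄ × d × w = 0.9200 × 1.04 × 2.33 = 2.229 m³/s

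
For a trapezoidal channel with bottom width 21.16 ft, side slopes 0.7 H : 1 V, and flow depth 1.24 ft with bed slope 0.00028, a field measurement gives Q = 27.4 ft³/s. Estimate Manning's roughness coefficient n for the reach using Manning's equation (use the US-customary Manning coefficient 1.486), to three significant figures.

A = (b + z·y)·y = (21.16 + 0.7×1.24)×1.24 = 27.31 ft²
P = b + 2y√(1+z²) = 21.16 + 2×1.24×√(1+0.7²) = 24.19 ft
R = A/P = 27.31/24.19 = 1.129 ft
n = (1.486/Q)·A·R^(2/3)·S^(1/2) = (1.486/27.4) × 27.31 × 1.084 × 0.01673 = 0.02688

0.0269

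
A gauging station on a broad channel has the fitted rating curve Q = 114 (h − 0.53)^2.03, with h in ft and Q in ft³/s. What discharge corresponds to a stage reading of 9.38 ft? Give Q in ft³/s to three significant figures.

Q = 114 × (9.38 − 0.53)^2.03 = 114 × 8.85^2.03 = 9532 ft³/s

9530 ft³/s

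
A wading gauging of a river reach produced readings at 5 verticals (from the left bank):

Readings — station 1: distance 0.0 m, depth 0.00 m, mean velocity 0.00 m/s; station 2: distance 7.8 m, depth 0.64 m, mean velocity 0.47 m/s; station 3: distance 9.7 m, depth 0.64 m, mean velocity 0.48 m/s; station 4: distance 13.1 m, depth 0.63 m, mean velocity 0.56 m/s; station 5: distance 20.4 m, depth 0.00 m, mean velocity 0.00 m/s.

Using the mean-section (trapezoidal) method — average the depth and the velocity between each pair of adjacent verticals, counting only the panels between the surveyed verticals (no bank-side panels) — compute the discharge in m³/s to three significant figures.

Panel 1-2: Δb = 7.8 m, d̄ = (0.00+0.64)/2 = 0.32, v̄ = (0.00+0.47)/2 = 0.235 → q = 7.8×0.32×0.235 = 0.5866 m³/s
Panel 2-3: Δb = 1.9 m, d̄ = (0.64+0.64)/2 = 0.64, v̄ = (0.47+0.48)/2 = 0.475 → q = 1.9×0.64×0.475 = 0.5776 m³/s
Panel 3-4: Δb = 3.4 m, d̄ = (0.64+0.63)/2 = 0.635, v̄ = (0.48+0.56)/2 = 0.52 → q = 3.4×0.635×0.52 = 1.123 m³/s
Panel 4-5: Δb = 7.3 m, d̄ = (0.63+0.00)/2 = 0.315, v̄ = (0.56+0.00)/2 = 0.28 → q = 7.3×0.315×0.28 = 0.6439 m³/s
Q = Σ q = 2.931 m³/s

2.93 m³/s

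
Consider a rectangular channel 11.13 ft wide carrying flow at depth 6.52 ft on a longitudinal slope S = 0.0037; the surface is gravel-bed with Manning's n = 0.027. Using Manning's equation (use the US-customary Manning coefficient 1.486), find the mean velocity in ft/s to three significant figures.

A = b·y = 11.13 × 6.52 = 72.57 ft²
P = b + 2y = 11.13 + 2×6.52 = 24.17 ft
R = A/P = 72.57/24.17 = 3.002 ft
Q = (1.486/n)·A·R^(2/3)·S^(1/2) = (1.486/0.027) × 72.57 × 3.002^(2/3) × 0.0037^(1/2) = 505.6 ft³/s
V = Q/A = 505.6/72.57 = 6.967 ft/s

6.97 ft/s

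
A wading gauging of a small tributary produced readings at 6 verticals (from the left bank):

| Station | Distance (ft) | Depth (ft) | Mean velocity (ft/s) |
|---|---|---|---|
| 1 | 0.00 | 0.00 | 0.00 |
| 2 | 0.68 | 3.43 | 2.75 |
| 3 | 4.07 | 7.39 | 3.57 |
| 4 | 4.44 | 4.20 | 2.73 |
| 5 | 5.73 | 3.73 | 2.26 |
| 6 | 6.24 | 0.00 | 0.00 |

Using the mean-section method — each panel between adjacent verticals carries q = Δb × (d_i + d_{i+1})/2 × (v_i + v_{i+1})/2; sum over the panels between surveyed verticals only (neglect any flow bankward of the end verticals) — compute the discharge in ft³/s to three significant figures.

Panel 1-2: Δb = 0.68 ft, d̄ = (0.00+3.43)/2 = 1.715, v̄ = (0.00+2.75)/2 = 1.375 → q = 0.68×1.715×1.375 = 1.604 ft³/s
Panel 2-3: Δb = 3.39 ft, d̄ = (3.43+7.39)/2 = 5.41, v̄ = (2.75+3.57)/2 = 3.16 → q = 3.39×5.41×3.16 = 57.95 ft³/s
Panel 3-4: Δb = 0.37 ft, d̄ = (7.39+4.20)/2 = 5.795, v̄ = (3.57+2.73)/2 = 3.15 → q = 0.37×5.795×3.15 = 6.754 ft³/s
Panel 4-5: Δb = 1.29 ft, d̄ = (4.20+3.73)/2 = 3.965, v̄ = (2.73+2.26)/2 = 2.495 → q = 1.29×3.965×2.495 = 12.76 ft³/s
Panel 5-6: Δb = 0.51 ft, d̄ = (3.73+0.00)/2 = 1.865, v̄ = (2.26+0.00)/2 = 1.13 → q = 0.51×1.865×1.13 = 1.075 ft³/s
Q = Σ q = 80.15 ft³/s

80.1 ft³/s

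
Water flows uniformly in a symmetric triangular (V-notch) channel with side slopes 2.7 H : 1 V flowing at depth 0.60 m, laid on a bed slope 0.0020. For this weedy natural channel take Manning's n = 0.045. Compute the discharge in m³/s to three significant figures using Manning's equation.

A = z·y² = 2.7×0.60² = 0.9720 m²
P = 2y√(1+z²) = 2×0.60×√(1+2.7²) = 3.455 m
R = A/P = 0.9720/3.455 = 0.2813 m
Q = (1/n)·A·R^(2/3)·S^(1/2) = (1/0.045) × 0.9720 × 0.2813^(2/3) × 0.0020^(1/2) = 0.4147 m³/s

0.415 m³/s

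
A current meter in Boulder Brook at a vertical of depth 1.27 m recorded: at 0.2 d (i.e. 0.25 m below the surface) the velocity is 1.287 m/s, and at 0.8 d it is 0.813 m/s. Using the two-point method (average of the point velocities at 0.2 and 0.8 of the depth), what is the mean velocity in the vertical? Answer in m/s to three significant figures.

1.05 m/s

v̄ = (1.287 + 0.813) / 2 = 1.050 m/s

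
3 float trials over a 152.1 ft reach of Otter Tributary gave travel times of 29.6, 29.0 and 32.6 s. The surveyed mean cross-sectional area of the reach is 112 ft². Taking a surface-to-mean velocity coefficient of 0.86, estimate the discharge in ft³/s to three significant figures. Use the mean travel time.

t̄ = (29.6 + 29.0 + 32.6) / 3 = 30.4 s
v_surface = L / t̄ = 152.1 / 30.4 = 5.003 ft/s
v_mean = 0.86 × 5.003 = 4.303 ft/s
Q = A × v_mean = 112 × 4.303 = 481.9 ft³/s

482 ft³/s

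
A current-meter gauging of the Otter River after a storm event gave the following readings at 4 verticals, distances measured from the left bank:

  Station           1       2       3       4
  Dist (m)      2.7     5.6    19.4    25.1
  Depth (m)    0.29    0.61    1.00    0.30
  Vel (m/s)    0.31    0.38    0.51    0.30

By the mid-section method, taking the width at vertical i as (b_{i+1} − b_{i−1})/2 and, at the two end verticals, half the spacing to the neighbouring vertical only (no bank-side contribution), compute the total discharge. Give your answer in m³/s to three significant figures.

w_1 = (5.6 − 2.7)/2 = 1.45 m; q_1 = 0.31 × 0.29 × 1.45 = 0.1304 m³/s
w_2 = (19.4 − 2.7)/2 = 8.35 m; q_2 = 0.38 × 0.61 × 8.35 = 1.936 m³/s
w_3 = (25.1 − 5.6)/2 = 9.75 m; q_3 = 0.51 × 1.00 × 9.75 = 4.973 m³/s
w_4 = (25.1 − 19.4)/2 = 2.85 m; q_4 = 0.30 × 0.30 × 2.85 = 0.2565 m³/s
Q = Σ qᵢ = 7.295 m³/s

7.29 m³/s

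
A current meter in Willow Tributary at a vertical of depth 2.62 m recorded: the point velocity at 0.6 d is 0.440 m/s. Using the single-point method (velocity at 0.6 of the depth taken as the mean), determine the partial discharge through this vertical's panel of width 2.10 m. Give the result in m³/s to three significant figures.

2.42 m³/s

v̄ = v₀.₆ = 0.440 m/s
q = v̄ × d × w = 0.4400 × 2.62 × 2.10 = 2.421 m³/s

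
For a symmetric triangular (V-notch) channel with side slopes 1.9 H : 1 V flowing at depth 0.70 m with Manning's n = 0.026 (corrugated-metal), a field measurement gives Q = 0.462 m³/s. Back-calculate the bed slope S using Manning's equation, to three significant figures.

0.000794

A = z·y² = 1.9×0.70² = 0.9310 m²
P = 2y√(1+z²) = 2×0.70×√(1+1.9²) = 3.006 m
R = A/P = 0.9310/3.006 = 0.3097 m
S = (Q·n / (1·A·R^(2/3)))² = (0.462×0.026 / (1×0.9310×0.4578))² = 0.0007944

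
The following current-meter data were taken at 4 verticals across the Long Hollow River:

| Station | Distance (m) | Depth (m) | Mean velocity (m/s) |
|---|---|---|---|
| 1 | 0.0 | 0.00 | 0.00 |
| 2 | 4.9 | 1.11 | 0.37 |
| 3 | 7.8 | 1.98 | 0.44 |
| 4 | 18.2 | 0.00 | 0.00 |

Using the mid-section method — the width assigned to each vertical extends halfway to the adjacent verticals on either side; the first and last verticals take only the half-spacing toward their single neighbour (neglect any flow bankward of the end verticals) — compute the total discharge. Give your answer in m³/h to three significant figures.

26600 m³/h

w_2 = (7.8 − 0.0)/2 = 3.9 m; q_2 = 0.37 × 1.11 × 3.9 = 1.602 m³/s
w_3 = (18.2 − 4.9)/2 = 6.65 m; q_3 = 0.44 × 1.98 × 6.65 = 5.793 m³/s
Stations 1, 4 contribute zero (depth or velocity is 0).
Q = Σ qᵢ = 7.395 m³/s
= 7.395 × 3600 = 26620 m³/h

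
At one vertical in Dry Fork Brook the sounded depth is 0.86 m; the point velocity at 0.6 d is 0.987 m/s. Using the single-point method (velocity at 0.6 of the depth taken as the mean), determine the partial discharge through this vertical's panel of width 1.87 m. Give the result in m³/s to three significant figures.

1.59 m³/s

v̄ = v₀.₆ = 0.987 m/s
q = v̄ × d × w = 0.9870 × 0.86 × 1.87 = 1.587 m³/s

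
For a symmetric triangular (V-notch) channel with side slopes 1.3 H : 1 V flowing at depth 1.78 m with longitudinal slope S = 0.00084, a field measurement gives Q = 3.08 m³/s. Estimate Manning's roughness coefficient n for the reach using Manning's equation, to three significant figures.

0.0307

A = z·y² = 1.3×1.78² = 4.119 m²
P = 2y√(1+z²) = 2×1.78×√(1+1.3²) = 5.839 m
R = A/P = 4.119/5.839 = 0.7054 m
n = (1/Q)·A·R^(2/3)·S^(1/2) = (1/3.08) × 4.119 × 0.7924 × 0.02898 = 0.03071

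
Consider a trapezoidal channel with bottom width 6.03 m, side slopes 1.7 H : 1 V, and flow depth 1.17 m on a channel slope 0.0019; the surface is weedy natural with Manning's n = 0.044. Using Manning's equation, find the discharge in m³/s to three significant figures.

8.54 m³/s

A = (b + z·y)·y = (6.03 + 1.7×1.17)×1.17 = 9.382 m²
P = b + 2y√(1+z²) = 6.03 + 2×1.17×√(1+1.7²) = 10.65 m
R = A/P = 9.382/10.65 = 0.8814 m
Q = (1/n)·A·R^(2/3)·S^(1/2) = (1/0.044) × 9.382 × 0.8814^(2/3) × 0.0019^(1/2) = 8.544 m³/s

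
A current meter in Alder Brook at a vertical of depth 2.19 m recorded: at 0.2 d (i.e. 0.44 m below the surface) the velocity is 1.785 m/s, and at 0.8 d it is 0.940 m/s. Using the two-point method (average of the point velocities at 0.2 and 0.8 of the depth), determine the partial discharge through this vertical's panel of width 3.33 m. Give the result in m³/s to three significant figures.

v̄ = (1.785 + 0.940) / 2 = 1.363 m/s
q = v̄ × d × w = 1.363 × 2.19 × 3.33 = 9.936 m³/s

9.94 m³/s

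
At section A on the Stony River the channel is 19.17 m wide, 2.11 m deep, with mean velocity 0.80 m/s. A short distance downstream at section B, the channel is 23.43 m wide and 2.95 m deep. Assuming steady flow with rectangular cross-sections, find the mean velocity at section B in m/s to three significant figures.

Q = A₁V₁ = (19.17×2.11) × 0.80 = 32.36 m³/s
A₂ = 23.43 × 2.95 = 69.12 m²
V₂ = Q/A₂ = 32.36/69.12 = 0.4682 m/s

0.468 m/s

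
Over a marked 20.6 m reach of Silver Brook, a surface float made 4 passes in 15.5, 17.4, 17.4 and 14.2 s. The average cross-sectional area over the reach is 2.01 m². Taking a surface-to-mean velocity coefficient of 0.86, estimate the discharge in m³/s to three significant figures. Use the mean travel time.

2.21 m³/s

t̄ = (15.5 + 17.4 + 17.4 + 14.2) / 4 = 16.125 s
v_surface = L / t̄ = 20.6 / 16.125 = 1.278 m/s
v_mean = 0.86 × 1.278 = 1.099 m/s
Q = A × v_mean = 2.01 × 1.099 = 2.208 m³/s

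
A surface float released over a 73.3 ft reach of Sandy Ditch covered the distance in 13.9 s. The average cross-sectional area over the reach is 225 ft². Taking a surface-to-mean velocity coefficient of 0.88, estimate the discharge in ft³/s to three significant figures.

1040 ft³/s

v_surface = L / t̄ = 73.3 / 13.9 = 5.273 ft/s
v_mean = 0.88 × 5.273 = 4.641 ft/s
Q = A × v_mean = 225 × 4.641 = 1044 ft³/s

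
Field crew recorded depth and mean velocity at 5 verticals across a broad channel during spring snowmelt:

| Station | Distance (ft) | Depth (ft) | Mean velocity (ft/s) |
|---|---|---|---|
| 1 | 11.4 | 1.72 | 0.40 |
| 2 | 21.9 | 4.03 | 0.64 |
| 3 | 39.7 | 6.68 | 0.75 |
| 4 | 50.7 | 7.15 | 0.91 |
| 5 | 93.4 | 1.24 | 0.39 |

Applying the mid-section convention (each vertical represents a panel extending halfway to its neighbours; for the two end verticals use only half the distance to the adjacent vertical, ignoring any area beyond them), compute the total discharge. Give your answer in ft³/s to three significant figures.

297 ft³/s

w_1 = (21.9 − 11.4)/2 = 5.25 ft; q_1 = 0.40 × 1.72 × 5.25 = 3.612 ft³/s
w_2 = (39.7 − 11.4)/2 = 14.15 ft; q_2 = 0.64 × 4.03 × 14.15 = 36.50 ft³/s
w_3 = (50.7 − 21.9)/2 = 14.4 ft; q_3 = 0.75 × 6.68 × 14.4 = 72.14 ft³/s
w_4 = (93.4 − 39.7)/2 = 26.85 ft; q_4 = 0.91 × 7.15 × 26.85 = 174.7 ft³/s
w_5 = (93.4 − 50.7)/2 = 21.35 ft; q_5 = 0.39 × 1.24 × 21.35 = 10.32 ft³/s
Q = Σ qᵢ = 297.3 ft³/s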